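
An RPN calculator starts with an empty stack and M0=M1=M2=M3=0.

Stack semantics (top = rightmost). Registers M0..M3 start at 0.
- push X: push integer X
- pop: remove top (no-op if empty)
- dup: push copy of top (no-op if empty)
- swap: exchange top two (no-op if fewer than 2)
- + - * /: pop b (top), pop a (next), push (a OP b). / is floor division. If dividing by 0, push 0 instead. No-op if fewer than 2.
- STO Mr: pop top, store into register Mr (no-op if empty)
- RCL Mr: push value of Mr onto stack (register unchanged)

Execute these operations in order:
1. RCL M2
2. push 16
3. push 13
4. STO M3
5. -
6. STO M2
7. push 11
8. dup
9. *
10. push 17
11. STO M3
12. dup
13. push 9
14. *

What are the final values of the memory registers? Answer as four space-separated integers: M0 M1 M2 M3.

After op 1 (RCL M2): stack=[0] mem=[0,0,0,0]
After op 2 (push 16): stack=[0,16] mem=[0,0,0,0]
After op 3 (push 13): stack=[0,16,13] mem=[0,0,0,0]
After op 4 (STO M3): stack=[0,16] mem=[0,0,0,13]
After op 5 (-): stack=[-16] mem=[0,0,0,13]
After op 6 (STO M2): stack=[empty] mem=[0,0,-16,13]
After op 7 (push 11): stack=[11] mem=[0,0,-16,13]
After op 8 (dup): stack=[11,11] mem=[0,0,-16,13]
After op 9 (*): stack=[121] mem=[0,0,-16,13]
After op 10 (push 17): stack=[121,17] mem=[0,0,-16,13]
After op 11 (STO M3): stack=[121] mem=[0,0,-16,17]
After op 12 (dup): stack=[121,121] mem=[0,0,-16,17]
After op 13 (push 9): stack=[121,121,9] mem=[0,0,-16,17]
After op 14 (*): stack=[121,1089] mem=[0,0,-16,17]

Answer: 0 0 -16 17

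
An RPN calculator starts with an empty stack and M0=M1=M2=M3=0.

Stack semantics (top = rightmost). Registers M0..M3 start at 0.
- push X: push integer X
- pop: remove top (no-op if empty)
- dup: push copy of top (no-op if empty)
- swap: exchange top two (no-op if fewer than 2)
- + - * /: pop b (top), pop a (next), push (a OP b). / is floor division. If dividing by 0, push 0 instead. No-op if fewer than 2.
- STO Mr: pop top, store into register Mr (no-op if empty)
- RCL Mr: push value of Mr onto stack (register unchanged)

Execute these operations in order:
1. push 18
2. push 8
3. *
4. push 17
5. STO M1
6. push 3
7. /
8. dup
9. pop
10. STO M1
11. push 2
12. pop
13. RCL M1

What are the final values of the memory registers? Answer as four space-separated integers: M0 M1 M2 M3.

After op 1 (push 18): stack=[18] mem=[0,0,0,0]
After op 2 (push 8): stack=[18,8] mem=[0,0,0,0]
After op 3 (*): stack=[144] mem=[0,0,0,0]
After op 4 (push 17): stack=[144,17] mem=[0,0,0,0]
After op 5 (STO M1): stack=[144] mem=[0,17,0,0]
After op 6 (push 3): stack=[144,3] mem=[0,17,0,0]
After op 7 (/): stack=[48] mem=[0,17,0,0]
After op 8 (dup): stack=[48,48] mem=[0,17,0,0]
After op 9 (pop): stack=[48] mem=[0,17,0,0]
After op 10 (STO M1): stack=[empty] mem=[0,48,0,0]
After op 11 (push 2): stack=[2] mem=[0,48,0,0]
After op 12 (pop): stack=[empty] mem=[0,48,0,0]
After op 13 (RCL M1): stack=[48] mem=[0,48,0,0]

Answer: 0 48 0 0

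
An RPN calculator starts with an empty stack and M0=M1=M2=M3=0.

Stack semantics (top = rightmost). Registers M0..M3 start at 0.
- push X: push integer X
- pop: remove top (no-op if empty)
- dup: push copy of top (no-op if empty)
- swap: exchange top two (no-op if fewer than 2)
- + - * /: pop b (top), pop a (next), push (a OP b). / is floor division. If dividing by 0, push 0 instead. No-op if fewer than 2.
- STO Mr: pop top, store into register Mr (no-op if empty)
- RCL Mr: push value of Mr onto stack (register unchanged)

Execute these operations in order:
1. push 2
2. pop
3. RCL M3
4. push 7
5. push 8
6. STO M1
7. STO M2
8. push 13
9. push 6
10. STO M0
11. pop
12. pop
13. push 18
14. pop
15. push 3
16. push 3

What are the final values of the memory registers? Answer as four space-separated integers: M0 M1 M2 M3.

Answer: 6 8 7 0

Derivation:
After op 1 (push 2): stack=[2] mem=[0,0,0,0]
After op 2 (pop): stack=[empty] mem=[0,0,0,0]
After op 3 (RCL M3): stack=[0] mem=[0,0,0,0]
After op 4 (push 7): stack=[0,7] mem=[0,0,0,0]
After op 5 (push 8): stack=[0,7,8] mem=[0,0,0,0]
After op 6 (STO M1): stack=[0,7] mem=[0,8,0,0]
After op 7 (STO M2): stack=[0] mem=[0,8,7,0]
After op 8 (push 13): stack=[0,13] mem=[0,8,7,0]
After op 9 (push 6): stack=[0,13,6] mem=[0,8,7,0]
After op 10 (STO M0): stack=[0,13] mem=[6,8,7,0]
After op 11 (pop): stack=[0] mem=[6,8,7,0]
After op 12 (pop): stack=[empty] mem=[6,8,7,0]
After op 13 (push 18): stack=[18] mem=[6,8,7,0]
After op 14 (pop): stack=[empty] mem=[6,8,7,0]
After op 15 (push 3): stack=[3] mem=[6,8,7,0]
After op 16 (push 3): stack=[3,3] mem=[6,8,7,0]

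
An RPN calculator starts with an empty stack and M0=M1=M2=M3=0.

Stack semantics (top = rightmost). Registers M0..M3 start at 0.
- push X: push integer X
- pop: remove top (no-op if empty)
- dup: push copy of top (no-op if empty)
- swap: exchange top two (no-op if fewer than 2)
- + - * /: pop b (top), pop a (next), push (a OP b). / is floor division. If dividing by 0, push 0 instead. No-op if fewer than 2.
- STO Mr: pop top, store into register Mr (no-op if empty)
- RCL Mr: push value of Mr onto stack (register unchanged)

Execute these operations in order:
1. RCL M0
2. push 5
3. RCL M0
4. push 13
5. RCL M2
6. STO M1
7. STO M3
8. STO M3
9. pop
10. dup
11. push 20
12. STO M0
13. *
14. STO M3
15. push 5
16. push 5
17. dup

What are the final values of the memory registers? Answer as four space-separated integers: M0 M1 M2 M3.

Answer: 20 0 0 0

Derivation:
After op 1 (RCL M0): stack=[0] mem=[0,0,0,0]
After op 2 (push 5): stack=[0,5] mem=[0,0,0,0]
After op 3 (RCL M0): stack=[0,5,0] mem=[0,0,0,0]
After op 4 (push 13): stack=[0,5,0,13] mem=[0,0,0,0]
After op 5 (RCL M2): stack=[0,5,0,13,0] mem=[0,0,0,0]
After op 6 (STO M1): stack=[0,5,0,13] mem=[0,0,0,0]
After op 7 (STO M3): stack=[0,5,0] mem=[0,0,0,13]
After op 8 (STO M3): stack=[0,5] mem=[0,0,0,0]
After op 9 (pop): stack=[0] mem=[0,0,0,0]
After op 10 (dup): stack=[0,0] mem=[0,0,0,0]
After op 11 (push 20): stack=[0,0,20] mem=[0,0,0,0]
After op 12 (STO M0): stack=[0,0] mem=[20,0,0,0]
After op 13 (*): stack=[0] mem=[20,0,0,0]
After op 14 (STO M3): stack=[empty] mem=[20,0,0,0]
After op 15 (push 5): stack=[5] mem=[20,0,0,0]
After op 16 (push 5): stack=[5,5] mem=[20,0,0,0]
After op 17 (dup): stack=[5,5,5] mem=[20,0,0,0]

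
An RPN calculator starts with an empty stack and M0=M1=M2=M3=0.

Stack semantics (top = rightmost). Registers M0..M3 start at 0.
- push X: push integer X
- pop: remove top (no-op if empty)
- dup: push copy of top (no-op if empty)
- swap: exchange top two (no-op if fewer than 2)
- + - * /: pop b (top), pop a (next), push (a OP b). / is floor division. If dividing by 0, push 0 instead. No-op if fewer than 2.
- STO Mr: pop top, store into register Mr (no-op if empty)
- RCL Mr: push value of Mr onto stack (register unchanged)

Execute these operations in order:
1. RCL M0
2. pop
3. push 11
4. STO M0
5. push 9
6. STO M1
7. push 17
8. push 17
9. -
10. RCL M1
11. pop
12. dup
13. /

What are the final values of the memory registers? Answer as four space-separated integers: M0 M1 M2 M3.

Answer: 11 9 0 0

Derivation:
After op 1 (RCL M0): stack=[0] mem=[0,0,0,0]
After op 2 (pop): stack=[empty] mem=[0,0,0,0]
After op 3 (push 11): stack=[11] mem=[0,0,0,0]
After op 4 (STO M0): stack=[empty] mem=[11,0,0,0]
After op 5 (push 9): stack=[9] mem=[11,0,0,0]
After op 6 (STO M1): stack=[empty] mem=[11,9,0,0]
After op 7 (push 17): stack=[17] mem=[11,9,0,0]
After op 8 (push 17): stack=[17,17] mem=[11,9,0,0]
After op 9 (-): stack=[0] mem=[11,9,0,0]
After op 10 (RCL M1): stack=[0,9] mem=[11,9,0,0]
After op 11 (pop): stack=[0] mem=[11,9,0,0]
After op 12 (dup): stack=[0,0] mem=[11,9,0,0]
After op 13 (/): stack=[0] mem=[11,9,0,0]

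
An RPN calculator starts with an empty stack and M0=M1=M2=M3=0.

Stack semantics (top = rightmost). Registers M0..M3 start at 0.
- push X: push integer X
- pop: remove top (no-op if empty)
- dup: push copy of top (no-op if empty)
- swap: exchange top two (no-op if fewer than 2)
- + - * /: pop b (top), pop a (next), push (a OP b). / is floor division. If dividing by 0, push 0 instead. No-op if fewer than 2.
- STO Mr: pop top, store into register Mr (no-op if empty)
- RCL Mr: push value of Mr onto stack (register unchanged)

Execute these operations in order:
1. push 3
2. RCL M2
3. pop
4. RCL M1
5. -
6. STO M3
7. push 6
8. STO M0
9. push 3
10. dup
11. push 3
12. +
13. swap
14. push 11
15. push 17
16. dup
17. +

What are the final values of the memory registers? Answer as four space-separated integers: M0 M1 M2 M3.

After op 1 (push 3): stack=[3] mem=[0,0,0,0]
After op 2 (RCL M2): stack=[3,0] mem=[0,0,0,0]
After op 3 (pop): stack=[3] mem=[0,0,0,0]
After op 4 (RCL M1): stack=[3,0] mem=[0,0,0,0]
After op 5 (-): stack=[3] mem=[0,0,0,0]
After op 6 (STO M3): stack=[empty] mem=[0,0,0,3]
After op 7 (push 6): stack=[6] mem=[0,0,0,3]
After op 8 (STO M0): stack=[empty] mem=[6,0,0,3]
After op 9 (push 3): stack=[3] mem=[6,0,0,3]
After op 10 (dup): stack=[3,3] mem=[6,0,0,3]
After op 11 (push 3): stack=[3,3,3] mem=[6,0,0,3]
After op 12 (+): stack=[3,6] mem=[6,0,0,3]
After op 13 (swap): stack=[6,3] mem=[6,0,0,3]
After op 14 (push 11): stack=[6,3,11] mem=[6,0,0,3]
After op 15 (push 17): stack=[6,3,11,17] mem=[6,0,0,3]
After op 16 (dup): stack=[6,3,11,17,17] mem=[6,0,0,3]
After op 17 (+): stack=[6,3,11,34] mem=[6,0,0,3]

Answer: 6 0 0 3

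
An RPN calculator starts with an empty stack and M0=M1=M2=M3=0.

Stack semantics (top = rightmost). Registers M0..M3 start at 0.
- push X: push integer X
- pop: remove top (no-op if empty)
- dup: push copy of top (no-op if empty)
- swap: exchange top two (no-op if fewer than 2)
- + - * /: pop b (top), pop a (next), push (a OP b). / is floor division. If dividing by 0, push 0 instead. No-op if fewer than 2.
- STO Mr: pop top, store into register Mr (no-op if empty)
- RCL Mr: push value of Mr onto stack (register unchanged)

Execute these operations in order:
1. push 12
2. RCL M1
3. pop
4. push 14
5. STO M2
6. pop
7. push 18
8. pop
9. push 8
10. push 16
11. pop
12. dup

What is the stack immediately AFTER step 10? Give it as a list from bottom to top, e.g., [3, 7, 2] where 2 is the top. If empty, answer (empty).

After op 1 (push 12): stack=[12] mem=[0,0,0,0]
After op 2 (RCL M1): stack=[12,0] mem=[0,0,0,0]
After op 3 (pop): stack=[12] mem=[0,0,0,0]
After op 4 (push 14): stack=[12,14] mem=[0,0,0,0]
After op 5 (STO M2): stack=[12] mem=[0,0,14,0]
After op 6 (pop): stack=[empty] mem=[0,0,14,0]
After op 7 (push 18): stack=[18] mem=[0,0,14,0]
After op 8 (pop): stack=[empty] mem=[0,0,14,0]
After op 9 (push 8): stack=[8] mem=[0,0,14,0]
After op 10 (push 16): stack=[8,16] mem=[0,0,14,0]

[8, 16]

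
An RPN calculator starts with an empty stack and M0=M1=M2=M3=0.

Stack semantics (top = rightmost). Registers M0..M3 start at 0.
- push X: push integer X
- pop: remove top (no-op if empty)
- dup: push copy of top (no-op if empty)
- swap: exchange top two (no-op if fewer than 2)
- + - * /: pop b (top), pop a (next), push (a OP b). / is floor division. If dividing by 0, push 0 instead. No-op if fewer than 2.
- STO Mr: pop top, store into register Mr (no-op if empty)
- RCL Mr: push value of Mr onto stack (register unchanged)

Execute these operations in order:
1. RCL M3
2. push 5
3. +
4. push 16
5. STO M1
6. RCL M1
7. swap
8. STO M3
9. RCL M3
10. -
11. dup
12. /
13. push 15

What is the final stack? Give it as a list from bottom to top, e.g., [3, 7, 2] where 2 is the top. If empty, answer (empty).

After op 1 (RCL M3): stack=[0] mem=[0,0,0,0]
After op 2 (push 5): stack=[0,5] mem=[0,0,0,0]
After op 3 (+): stack=[5] mem=[0,0,0,0]
After op 4 (push 16): stack=[5,16] mem=[0,0,0,0]
After op 5 (STO M1): stack=[5] mem=[0,16,0,0]
After op 6 (RCL M1): stack=[5,16] mem=[0,16,0,0]
After op 7 (swap): stack=[16,5] mem=[0,16,0,0]
After op 8 (STO M3): stack=[16] mem=[0,16,0,5]
After op 9 (RCL M3): stack=[16,5] mem=[0,16,0,5]
After op 10 (-): stack=[11] mem=[0,16,0,5]
After op 11 (dup): stack=[11,11] mem=[0,16,0,5]
After op 12 (/): stack=[1] mem=[0,16,0,5]
After op 13 (push 15): stack=[1,15] mem=[0,16,0,5]

Answer: [1, 15]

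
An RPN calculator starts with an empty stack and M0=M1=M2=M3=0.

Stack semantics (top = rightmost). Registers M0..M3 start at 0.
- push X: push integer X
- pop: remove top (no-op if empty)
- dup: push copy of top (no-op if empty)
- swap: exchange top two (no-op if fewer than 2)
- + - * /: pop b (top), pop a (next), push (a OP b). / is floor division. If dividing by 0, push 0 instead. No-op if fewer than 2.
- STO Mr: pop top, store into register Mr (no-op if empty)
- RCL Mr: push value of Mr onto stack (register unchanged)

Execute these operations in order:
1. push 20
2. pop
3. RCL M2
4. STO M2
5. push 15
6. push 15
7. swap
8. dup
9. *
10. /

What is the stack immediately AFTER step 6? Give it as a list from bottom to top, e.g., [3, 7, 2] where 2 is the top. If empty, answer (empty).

After op 1 (push 20): stack=[20] mem=[0,0,0,0]
After op 2 (pop): stack=[empty] mem=[0,0,0,0]
After op 3 (RCL M2): stack=[0] mem=[0,0,0,0]
After op 4 (STO M2): stack=[empty] mem=[0,0,0,0]
After op 5 (push 15): stack=[15] mem=[0,0,0,0]
After op 6 (push 15): stack=[15,15] mem=[0,0,0,0]

[15, 15]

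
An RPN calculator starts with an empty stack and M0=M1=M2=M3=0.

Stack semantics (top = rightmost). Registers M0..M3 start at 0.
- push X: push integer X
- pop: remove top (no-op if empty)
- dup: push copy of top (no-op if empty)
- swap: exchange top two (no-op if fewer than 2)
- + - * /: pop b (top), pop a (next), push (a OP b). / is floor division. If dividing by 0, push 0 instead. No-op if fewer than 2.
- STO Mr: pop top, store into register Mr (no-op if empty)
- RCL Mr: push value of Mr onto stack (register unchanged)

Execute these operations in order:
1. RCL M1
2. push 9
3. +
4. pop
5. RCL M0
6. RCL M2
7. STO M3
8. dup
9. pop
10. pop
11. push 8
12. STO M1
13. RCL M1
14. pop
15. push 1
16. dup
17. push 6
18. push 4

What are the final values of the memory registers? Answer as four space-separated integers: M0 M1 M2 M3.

After op 1 (RCL M1): stack=[0] mem=[0,0,0,0]
After op 2 (push 9): stack=[0,9] mem=[0,0,0,0]
After op 3 (+): stack=[9] mem=[0,0,0,0]
After op 4 (pop): stack=[empty] mem=[0,0,0,0]
After op 5 (RCL M0): stack=[0] mem=[0,0,0,0]
After op 6 (RCL M2): stack=[0,0] mem=[0,0,0,0]
After op 7 (STO M3): stack=[0] mem=[0,0,0,0]
After op 8 (dup): stack=[0,0] mem=[0,0,0,0]
After op 9 (pop): stack=[0] mem=[0,0,0,0]
After op 10 (pop): stack=[empty] mem=[0,0,0,0]
After op 11 (push 8): stack=[8] mem=[0,0,0,0]
After op 12 (STO M1): stack=[empty] mem=[0,8,0,0]
After op 13 (RCL M1): stack=[8] mem=[0,8,0,0]
After op 14 (pop): stack=[empty] mem=[0,8,0,0]
After op 15 (push 1): stack=[1] mem=[0,8,0,0]
After op 16 (dup): stack=[1,1] mem=[0,8,0,0]
After op 17 (push 6): stack=[1,1,6] mem=[0,8,0,0]
After op 18 (push 4): stack=[1,1,6,4] mem=[0,8,0,0]

Answer: 0 8 0 0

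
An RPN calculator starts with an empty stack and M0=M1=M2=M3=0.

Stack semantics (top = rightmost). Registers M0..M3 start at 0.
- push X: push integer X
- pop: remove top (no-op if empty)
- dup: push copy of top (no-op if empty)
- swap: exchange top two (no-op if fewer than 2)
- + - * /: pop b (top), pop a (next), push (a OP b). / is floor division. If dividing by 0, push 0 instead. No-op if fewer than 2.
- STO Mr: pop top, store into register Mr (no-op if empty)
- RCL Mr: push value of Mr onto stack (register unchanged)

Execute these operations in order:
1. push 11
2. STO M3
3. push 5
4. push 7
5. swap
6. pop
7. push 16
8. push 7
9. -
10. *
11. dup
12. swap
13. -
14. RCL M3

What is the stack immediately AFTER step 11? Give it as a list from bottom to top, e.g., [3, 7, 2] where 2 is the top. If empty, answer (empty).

After op 1 (push 11): stack=[11] mem=[0,0,0,0]
After op 2 (STO M3): stack=[empty] mem=[0,0,0,11]
After op 3 (push 5): stack=[5] mem=[0,0,0,11]
After op 4 (push 7): stack=[5,7] mem=[0,0,0,11]
After op 5 (swap): stack=[7,5] mem=[0,0,0,11]
After op 6 (pop): stack=[7] mem=[0,0,0,11]
After op 7 (push 16): stack=[7,16] mem=[0,0,0,11]
After op 8 (push 7): stack=[7,16,7] mem=[0,0,0,11]
After op 9 (-): stack=[7,9] mem=[0,0,0,11]
After op 10 (*): stack=[63] mem=[0,0,0,11]
After op 11 (dup): stack=[63,63] mem=[0,0,0,11]

[63, 63]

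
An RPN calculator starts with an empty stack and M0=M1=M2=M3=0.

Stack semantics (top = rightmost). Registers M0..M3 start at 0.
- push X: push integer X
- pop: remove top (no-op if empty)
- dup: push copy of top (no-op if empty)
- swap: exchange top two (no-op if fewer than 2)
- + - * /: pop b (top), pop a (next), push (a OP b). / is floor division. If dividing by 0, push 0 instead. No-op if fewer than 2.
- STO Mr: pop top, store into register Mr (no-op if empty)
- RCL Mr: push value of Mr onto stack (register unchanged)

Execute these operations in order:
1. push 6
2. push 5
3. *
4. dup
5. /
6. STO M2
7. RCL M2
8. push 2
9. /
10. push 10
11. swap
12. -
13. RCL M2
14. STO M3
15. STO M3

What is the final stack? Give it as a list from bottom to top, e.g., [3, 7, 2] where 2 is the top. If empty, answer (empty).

After op 1 (push 6): stack=[6] mem=[0,0,0,0]
After op 2 (push 5): stack=[6,5] mem=[0,0,0,0]
After op 3 (*): stack=[30] mem=[0,0,0,0]
After op 4 (dup): stack=[30,30] mem=[0,0,0,0]
After op 5 (/): stack=[1] mem=[0,0,0,0]
After op 6 (STO M2): stack=[empty] mem=[0,0,1,0]
After op 7 (RCL M2): stack=[1] mem=[0,0,1,0]
After op 8 (push 2): stack=[1,2] mem=[0,0,1,0]
After op 9 (/): stack=[0] mem=[0,0,1,0]
After op 10 (push 10): stack=[0,10] mem=[0,0,1,0]
After op 11 (swap): stack=[10,0] mem=[0,0,1,0]
After op 12 (-): stack=[10] mem=[0,0,1,0]
After op 13 (RCL M2): stack=[10,1] mem=[0,0,1,0]
After op 14 (STO M3): stack=[10] mem=[0,0,1,1]
After op 15 (STO M3): stack=[empty] mem=[0,0,1,10]

Answer: (empty)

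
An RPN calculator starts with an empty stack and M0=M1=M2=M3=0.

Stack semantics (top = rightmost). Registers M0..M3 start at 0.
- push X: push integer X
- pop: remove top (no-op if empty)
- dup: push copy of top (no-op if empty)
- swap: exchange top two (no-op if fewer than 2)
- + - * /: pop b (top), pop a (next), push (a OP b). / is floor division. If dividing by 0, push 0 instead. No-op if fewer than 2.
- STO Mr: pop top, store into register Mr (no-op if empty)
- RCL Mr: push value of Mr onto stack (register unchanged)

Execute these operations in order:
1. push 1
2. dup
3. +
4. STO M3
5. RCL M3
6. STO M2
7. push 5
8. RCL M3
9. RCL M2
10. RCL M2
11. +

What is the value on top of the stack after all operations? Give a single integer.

Answer: 4

Derivation:
After op 1 (push 1): stack=[1] mem=[0,0,0,0]
After op 2 (dup): stack=[1,1] mem=[0,0,0,0]
After op 3 (+): stack=[2] mem=[0,0,0,0]
After op 4 (STO M3): stack=[empty] mem=[0,0,0,2]
After op 5 (RCL M3): stack=[2] mem=[0,0,0,2]
After op 6 (STO M2): stack=[empty] mem=[0,0,2,2]
After op 7 (push 5): stack=[5] mem=[0,0,2,2]
After op 8 (RCL M3): stack=[5,2] mem=[0,0,2,2]
After op 9 (RCL M2): stack=[5,2,2] mem=[0,0,2,2]
After op 10 (RCL M2): stack=[5,2,2,2] mem=[0,0,2,2]
After op 11 (+): stack=[5,2,4] mem=[0,0,2,2]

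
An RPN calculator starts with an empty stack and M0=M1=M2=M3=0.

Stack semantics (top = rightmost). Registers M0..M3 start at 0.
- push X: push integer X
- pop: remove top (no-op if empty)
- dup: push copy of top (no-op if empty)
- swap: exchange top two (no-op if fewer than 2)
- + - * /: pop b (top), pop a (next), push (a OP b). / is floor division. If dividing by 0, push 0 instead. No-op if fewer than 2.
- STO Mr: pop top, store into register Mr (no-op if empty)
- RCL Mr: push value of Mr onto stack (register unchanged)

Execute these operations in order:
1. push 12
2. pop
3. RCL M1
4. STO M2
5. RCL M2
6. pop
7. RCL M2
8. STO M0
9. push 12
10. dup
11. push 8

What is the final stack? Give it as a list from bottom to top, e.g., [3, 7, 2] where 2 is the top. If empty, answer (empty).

Answer: [12, 12, 8]

Derivation:
After op 1 (push 12): stack=[12] mem=[0,0,0,0]
After op 2 (pop): stack=[empty] mem=[0,0,0,0]
After op 3 (RCL M1): stack=[0] mem=[0,0,0,0]
After op 4 (STO M2): stack=[empty] mem=[0,0,0,0]
After op 5 (RCL M2): stack=[0] mem=[0,0,0,0]
After op 6 (pop): stack=[empty] mem=[0,0,0,0]
After op 7 (RCL M2): stack=[0] mem=[0,0,0,0]
After op 8 (STO M0): stack=[empty] mem=[0,0,0,0]
After op 9 (push 12): stack=[12] mem=[0,0,0,0]
After op 10 (dup): stack=[12,12] mem=[0,0,0,0]
After op 11 (push 8): stack=[12,12,8] mem=[0,0,0,0]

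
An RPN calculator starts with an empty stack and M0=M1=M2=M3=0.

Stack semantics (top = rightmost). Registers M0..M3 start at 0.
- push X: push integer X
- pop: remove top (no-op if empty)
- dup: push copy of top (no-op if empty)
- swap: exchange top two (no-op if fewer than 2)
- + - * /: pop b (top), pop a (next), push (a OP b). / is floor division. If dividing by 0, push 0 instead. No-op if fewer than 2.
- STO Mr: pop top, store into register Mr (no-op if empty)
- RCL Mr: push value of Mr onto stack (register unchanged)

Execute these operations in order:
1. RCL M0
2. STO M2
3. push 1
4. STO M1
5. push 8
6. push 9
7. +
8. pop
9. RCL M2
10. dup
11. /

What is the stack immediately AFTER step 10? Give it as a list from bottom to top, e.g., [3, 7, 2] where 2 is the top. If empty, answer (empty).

After op 1 (RCL M0): stack=[0] mem=[0,0,0,0]
After op 2 (STO M2): stack=[empty] mem=[0,0,0,0]
After op 3 (push 1): stack=[1] mem=[0,0,0,0]
After op 4 (STO M1): stack=[empty] mem=[0,1,0,0]
After op 5 (push 8): stack=[8] mem=[0,1,0,0]
After op 6 (push 9): stack=[8,9] mem=[0,1,0,0]
After op 7 (+): stack=[17] mem=[0,1,0,0]
After op 8 (pop): stack=[empty] mem=[0,1,0,0]
After op 9 (RCL M2): stack=[0] mem=[0,1,0,0]
After op 10 (dup): stack=[0,0] mem=[0,1,0,0]

[0, 0]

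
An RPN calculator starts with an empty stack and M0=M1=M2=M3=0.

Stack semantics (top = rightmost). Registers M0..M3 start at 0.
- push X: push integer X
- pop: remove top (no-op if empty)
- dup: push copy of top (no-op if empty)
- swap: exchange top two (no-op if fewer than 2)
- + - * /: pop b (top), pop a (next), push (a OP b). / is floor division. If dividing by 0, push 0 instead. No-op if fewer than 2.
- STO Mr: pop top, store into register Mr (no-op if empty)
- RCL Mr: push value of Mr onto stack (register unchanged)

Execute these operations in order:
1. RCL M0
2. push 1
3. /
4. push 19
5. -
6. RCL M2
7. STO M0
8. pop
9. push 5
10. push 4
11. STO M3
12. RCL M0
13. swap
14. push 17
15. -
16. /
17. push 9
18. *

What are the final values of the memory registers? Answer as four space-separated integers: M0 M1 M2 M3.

After op 1 (RCL M0): stack=[0] mem=[0,0,0,0]
After op 2 (push 1): stack=[0,1] mem=[0,0,0,0]
After op 3 (/): stack=[0] mem=[0,0,0,0]
After op 4 (push 19): stack=[0,19] mem=[0,0,0,0]
After op 5 (-): stack=[-19] mem=[0,0,0,0]
After op 6 (RCL M2): stack=[-19,0] mem=[0,0,0,0]
After op 7 (STO M0): stack=[-19] mem=[0,0,0,0]
After op 8 (pop): stack=[empty] mem=[0,0,0,0]
After op 9 (push 5): stack=[5] mem=[0,0,0,0]
After op 10 (push 4): stack=[5,4] mem=[0,0,0,0]
After op 11 (STO M3): stack=[5] mem=[0,0,0,4]
After op 12 (RCL M0): stack=[5,0] mem=[0,0,0,4]
After op 13 (swap): stack=[0,5] mem=[0,0,0,4]
After op 14 (push 17): stack=[0,5,17] mem=[0,0,0,4]
After op 15 (-): stack=[0,-12] mem=[0,0,0,4]
After op 16 (/): stack=[0] mem=[0,0,0,4]
After op 17 (push 9): stack=[0,9] mem=[0,0,0,4]
After op 18 (*): stack=[0] mem=[0,0,0,4]

Answer: 0 0 0 4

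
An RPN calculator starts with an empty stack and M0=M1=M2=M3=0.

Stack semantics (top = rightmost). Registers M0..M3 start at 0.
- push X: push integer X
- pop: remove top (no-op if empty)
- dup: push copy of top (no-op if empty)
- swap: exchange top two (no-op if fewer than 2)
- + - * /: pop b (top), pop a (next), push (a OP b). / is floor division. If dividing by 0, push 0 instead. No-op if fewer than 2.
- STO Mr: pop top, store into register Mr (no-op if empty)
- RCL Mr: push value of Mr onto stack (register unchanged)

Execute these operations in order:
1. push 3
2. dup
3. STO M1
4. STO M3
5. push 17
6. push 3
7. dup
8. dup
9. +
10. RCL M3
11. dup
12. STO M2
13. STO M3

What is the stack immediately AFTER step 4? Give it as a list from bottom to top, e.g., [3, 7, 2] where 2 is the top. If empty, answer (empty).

After op 1 (push 3): stack=[3] mem=[0,0,0,0]
After op 2 (dup): stack=[3,3] mem=[0,0,0,0]
After op 3 (STO M1): stack=[3] mem=[0,3,0,0]
After op 4 (STO M3): stack=[empty] mem=[0,3,0,3]

(empty)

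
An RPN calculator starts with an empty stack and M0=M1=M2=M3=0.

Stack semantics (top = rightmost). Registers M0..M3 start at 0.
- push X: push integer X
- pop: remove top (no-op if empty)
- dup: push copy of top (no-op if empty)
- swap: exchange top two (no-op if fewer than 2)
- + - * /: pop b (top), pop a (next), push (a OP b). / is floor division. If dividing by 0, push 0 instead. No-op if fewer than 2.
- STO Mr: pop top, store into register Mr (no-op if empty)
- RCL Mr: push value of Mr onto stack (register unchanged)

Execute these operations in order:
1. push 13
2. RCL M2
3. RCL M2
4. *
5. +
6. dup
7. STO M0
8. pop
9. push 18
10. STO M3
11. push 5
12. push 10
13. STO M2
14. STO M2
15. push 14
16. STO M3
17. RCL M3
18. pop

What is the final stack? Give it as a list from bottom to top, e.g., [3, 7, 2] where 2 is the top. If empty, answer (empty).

Answer: (empty)

Derivation:
After op 1 (push 13): stack=[13] mem=[0,0,0,0]
After op 2 (RCL M2): stack=[13,0] mem=[0,0,0,0]
After op 3 (RCL M2): stack=[13,0,0] mem=[0,0,0,0]
After op 4 (*): stack=[13,0] mem=[0,0,0,0]
After op 5 (+): stack=[13] mem=[0,0,0,0]
After op 6 (dup): stack=[13,13] mem=[0,0,0,0]
After op 7 (STO M0): stack=[13] mem=[13,0,0,0]
After op 8 (pop): stack=[empty] mem=[13,0,0,0]
After op 9 (push 18): stack=[18] mem=[13,0,0,0]
After op 10 (STO M3): stack=[empty] mem=[13,0,0,18]
After op 11 (push 5): stack=[5] mem=[13,0,0,18]
After op 12 (push 10): stack=[5,10] mem=[13,0,0,18]
After op 13 (STO M2): stack=[5] mem=[13,0,10,18]
After op 14 (STO M2): stack=[empty] mem=[13,0,5,18]
After op 15 (push 14): stack=[14] mem=[13,0,5,18]
After op 16 (STO M3): stack=[empty] mem=[13,0,5,14]
After op 17 (RCL M3): stack=[14] mem=[13,0,5,14]
After op 18 (pop): stack=[empty] mem=[13,0,5,14]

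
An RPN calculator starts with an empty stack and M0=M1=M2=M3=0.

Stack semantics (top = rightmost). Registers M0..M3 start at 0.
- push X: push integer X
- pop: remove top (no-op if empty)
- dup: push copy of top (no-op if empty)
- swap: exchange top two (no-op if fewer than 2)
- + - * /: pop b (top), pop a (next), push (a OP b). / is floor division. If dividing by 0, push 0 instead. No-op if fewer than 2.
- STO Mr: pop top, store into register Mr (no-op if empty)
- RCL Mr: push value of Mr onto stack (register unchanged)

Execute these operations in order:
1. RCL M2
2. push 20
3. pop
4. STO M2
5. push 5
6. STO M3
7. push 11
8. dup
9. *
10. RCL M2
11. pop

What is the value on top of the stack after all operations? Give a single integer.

Answer: 121

Derivation:
After op 1 (RCL M2): stack=[0] mem=[0,0,0,0]
After op 2 (push 20): stack=[0,20] mem=[0,0,0,0]
After op 3 (pop): stack=[0] mem=[0,0,0,0]
After op 4 (STO M2): stack=[empty] mem=[0,0,0,0]
After op 5 (push 5): stack=[5] mem=[0,0,0,0]
After op 6 (STO M3): stack=[empty] mem=[0,0,0,5]
After op 7 (push 11): stack=[11] mem=[0,0,0,5]
After op 8 (dup): stack=[11,11] mem=[0,0,0,5]
After op 9 (*): stack=[121] mem=[0,0,0,5]
After op 10 (RCL M2): stack=[121,0] mem=[0,0,0,5]
After op 11 (pop): stack=[121] mem=[0,0,0,5]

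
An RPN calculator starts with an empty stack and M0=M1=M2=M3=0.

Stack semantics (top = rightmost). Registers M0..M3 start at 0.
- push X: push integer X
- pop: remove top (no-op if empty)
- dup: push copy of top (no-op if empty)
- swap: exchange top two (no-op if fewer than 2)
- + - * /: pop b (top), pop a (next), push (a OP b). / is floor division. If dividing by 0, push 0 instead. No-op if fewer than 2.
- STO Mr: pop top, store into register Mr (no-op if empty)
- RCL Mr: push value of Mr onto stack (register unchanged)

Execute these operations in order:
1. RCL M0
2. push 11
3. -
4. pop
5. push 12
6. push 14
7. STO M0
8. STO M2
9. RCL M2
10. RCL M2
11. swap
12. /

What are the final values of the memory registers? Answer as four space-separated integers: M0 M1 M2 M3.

Answer: 14 0 12 0

Derivation:
After op 1 (RCL M0): stack=[0] mem=[0,0,0,0]
After op 2 (push 11): stack=[0,11] mem=[0,0,0,0]
After op 3 (-): stack=[-11] mem=[0,0,0,0]
After op 4 (pop): stack=[empty] mem=[0,0,0,0]
After op 5 (push 12): stack=[12] mem=[0,0,0,0]
After op 6 (push 14): stack=[12,14] mem=[0,0,0,0]
After op 7 (STO M0): stack=[12] mem=[14,0,0,0]
After op 8 (STO M2): stack=[empty] mem=[14,0,12,0]
After op 9 (RCL M2): stack=[12] mem=[14,0,12,0]
After op 10 (RCL M2): stack=[12,12] mem=[14,0,12,0]
After op 11 (swap): stack=[12,12] mem=[14,0,12,0]
After op 12 (/): stack=[1] mem=[14,0,12,0]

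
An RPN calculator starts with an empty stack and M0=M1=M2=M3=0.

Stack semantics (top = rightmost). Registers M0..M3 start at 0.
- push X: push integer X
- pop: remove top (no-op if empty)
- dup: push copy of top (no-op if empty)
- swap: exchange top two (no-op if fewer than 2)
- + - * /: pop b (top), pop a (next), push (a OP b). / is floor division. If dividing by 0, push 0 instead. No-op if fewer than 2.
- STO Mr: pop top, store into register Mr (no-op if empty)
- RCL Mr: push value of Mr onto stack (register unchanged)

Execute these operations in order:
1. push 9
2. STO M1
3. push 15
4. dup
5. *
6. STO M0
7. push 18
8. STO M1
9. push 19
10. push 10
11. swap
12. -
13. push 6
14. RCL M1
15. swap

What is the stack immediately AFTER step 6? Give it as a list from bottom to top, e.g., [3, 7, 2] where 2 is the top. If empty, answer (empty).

After op 1 (push 9): stack=[9] mem=[0,0,0,0]
After op 2 (STO M1): stack=[empty] mem=[0,9,0,0]
After op 3 (push 15): stack=[15] mem=[0,9,0,0]
After op 4 (dup): stack=[15,15] mem=[0,9,0,0]
After op 5 (*): stack=[225] mem=[0,9,0,0]
After op 6 (STO M0): stack=[empty] mem=[225,9,0,0]

(empty)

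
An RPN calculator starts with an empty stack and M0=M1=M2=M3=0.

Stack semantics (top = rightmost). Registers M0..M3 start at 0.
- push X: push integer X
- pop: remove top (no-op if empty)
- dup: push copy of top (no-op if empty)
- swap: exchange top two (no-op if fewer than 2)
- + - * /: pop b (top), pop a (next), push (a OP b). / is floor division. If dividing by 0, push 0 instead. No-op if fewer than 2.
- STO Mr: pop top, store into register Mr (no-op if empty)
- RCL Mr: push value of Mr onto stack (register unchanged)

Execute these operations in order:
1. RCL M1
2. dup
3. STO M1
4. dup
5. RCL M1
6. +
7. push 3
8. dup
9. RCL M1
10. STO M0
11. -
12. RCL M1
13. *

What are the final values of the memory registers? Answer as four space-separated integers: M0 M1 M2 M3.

After op 1 (RCL M1): stack=[0] mem=[0,0,0,0]
After op 2 (dup): stack=[0,0] mem=[0,0,0,0]
After op 3 (STO M1): stack=[0] mem=[0,0,0,0]
After op 4 (dup): stack=[0,0] mem=[0,0,0,0]
After op 5 (RCL M1): stack=[0,0,0] mem=[0,0,0,0]
After op 6 (+): stack=[0,0] mem=[0,0,0,0]
After op 7 (push 3): stack=[0,0,3] mem=[0,0,0,0]
After op 8 (dup): stack=[0,0,3,3] mem=[0,0,0,0]
After op 9 (RCL M1): stack=[0,0,3,3,0] mem=[0,0,0,0]
After op 10 (STO M0): stack=[0,0,3,3] mem=[0,0,0,0]
After op 11 (-): stack=[0,0,0] mem=[0,0,0,0]
After op 12 (RCL M1): stack=[0,0,0,0] mem=[0,0,0,0]
After op 13 (*): stack=[0,0,0] mem=[0,0,0,0]

Answer: 0 0 0 0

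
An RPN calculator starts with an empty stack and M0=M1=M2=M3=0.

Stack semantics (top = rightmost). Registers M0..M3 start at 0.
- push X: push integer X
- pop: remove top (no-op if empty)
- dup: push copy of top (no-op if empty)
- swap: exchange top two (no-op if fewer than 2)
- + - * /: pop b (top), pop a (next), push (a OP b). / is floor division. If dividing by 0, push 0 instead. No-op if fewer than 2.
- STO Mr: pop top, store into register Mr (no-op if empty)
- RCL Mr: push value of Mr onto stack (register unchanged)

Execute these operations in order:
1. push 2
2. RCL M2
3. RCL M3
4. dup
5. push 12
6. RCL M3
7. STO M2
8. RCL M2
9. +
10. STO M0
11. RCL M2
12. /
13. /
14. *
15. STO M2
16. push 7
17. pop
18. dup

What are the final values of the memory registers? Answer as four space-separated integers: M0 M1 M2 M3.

Answer: 12 0 0 0

Derivation:
After op 1 (push 2): stack=[2] mem=[0,0,0,0]
After op 2 (RCL M2): stack=[2,0] mem=[0,0,0,0]
After op 3 (RCL M3): stack=[2,0,0] mem=[0,0,0,0]
After op 4 (dup): stack=[2,0,0,0] mem=[0,0,0,0]
After op 5 (push 12): stack=[2,0,0,0,12] mem=[0,0,0,0]
After op 6 (RCL M3): stack=[2,0,0,0,12,0] mem=[0,0,0,0]
After op 7 (STO M2): stack=[2,0,0,0,12] mem=[0,0,0,0]
After op 8 (RCL M2): stack=[2,0,0,0,12,0] mem=[0,0,0,0]
After op 9 (+): stack=[2,0,0,0,12] mem=[0,0,0,0]
After op 10 (STO M0): stack=[2,0,0,0] mem=[12,0,0,0]
After op 11 (RCL M2): stack=[2,0,0,0,0] mem=[12,0,0,0]
After op 12 (/): stack=[2,0,0,0] mem=[12,0,0,0]
After op 13 (/): stack=[2,0,0] mem=[12,0,0,0]
After op 14 (*): stack=[2,0] mem=[12,0,0,0]
After op 15 (STO M2): stack=[2] mem=[12,0,0,0]
After op 16 (push 7): stack=[2,7] mem=[12,0,0,0]
After op 17 (pop): stack=[2] mem=[12,0,0,0]
After op 18 (dup): stack=[2,2] mem=[12,0,0,0]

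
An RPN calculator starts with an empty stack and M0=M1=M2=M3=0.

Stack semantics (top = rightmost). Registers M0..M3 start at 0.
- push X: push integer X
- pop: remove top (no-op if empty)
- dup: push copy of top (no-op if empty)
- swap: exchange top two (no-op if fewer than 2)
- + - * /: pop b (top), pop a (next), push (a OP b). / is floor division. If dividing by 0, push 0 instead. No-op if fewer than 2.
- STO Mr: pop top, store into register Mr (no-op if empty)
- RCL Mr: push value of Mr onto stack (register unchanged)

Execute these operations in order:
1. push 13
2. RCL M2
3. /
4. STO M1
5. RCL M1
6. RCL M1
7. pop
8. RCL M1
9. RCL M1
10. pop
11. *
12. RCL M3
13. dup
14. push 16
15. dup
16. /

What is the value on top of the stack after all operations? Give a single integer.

After op 1 (push 13): stack=[13] mem=[0,0,0,0]
After op 2 (RCL M2): stack=[13,0] mem=[0,0,0,0]
After op 3 (/): stack=[0] mem=[0,0,0,0]
After op 4 (STO M1): stack=[empty] mem=[0,0,0,0]
After op 5 (RCL M1): stack=[0] mem=[0,0,0,0]
After op 6 (RCL M1): stack=[0,0] mem=[0,0,0,0]
After op 7 (pop): stack=[0] mem=[0,0,0,0]
After op 8 (RCL M1): stack=[0,0] mem=[0,0,0,0]
After op 9 (RCL M1): stack=[0,0,0] mem=[0,0,0,0]
After op 10 (pop): stack=[0,0] mem=[0,0,0,0]
After op 11 (*): stack=[0] mem=[0,0,0,0]
After op 12 (RCL M3): stack=[0,0] mem=[0,0,0,0]
After op 13 (dup): stack=[0,0,0] mem=[0,0,0,0]
After op 14 (push 16): stack=[0,0,0,16] mem=[0,0,0,0]
After op 15 (dup): stack=[0,0,0,16,16] mem=[0,0,0,0]
After op 16 (/): stack=[0,0,0,1] mem=[0,0,0,0]

Answer: 1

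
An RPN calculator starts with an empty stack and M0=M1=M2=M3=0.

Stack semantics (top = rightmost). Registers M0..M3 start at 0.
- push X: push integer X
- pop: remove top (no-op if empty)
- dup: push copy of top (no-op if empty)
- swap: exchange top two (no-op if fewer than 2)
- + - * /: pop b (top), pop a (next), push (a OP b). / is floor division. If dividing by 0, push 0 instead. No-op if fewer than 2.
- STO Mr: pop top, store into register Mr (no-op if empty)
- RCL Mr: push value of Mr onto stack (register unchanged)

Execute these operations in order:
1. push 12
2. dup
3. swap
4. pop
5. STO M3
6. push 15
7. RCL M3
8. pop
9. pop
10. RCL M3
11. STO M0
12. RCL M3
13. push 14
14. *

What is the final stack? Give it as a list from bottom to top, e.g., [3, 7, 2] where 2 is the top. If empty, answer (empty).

Answer: [168]

Derivation:
After op 1 (push 12): stack=[12] mem=[0,0,0,0]
After op 2 (dup): stack=[12,12] mem=[0,0,0,0]
After op 3 (swap): stack=[12,12] mem=[0,0,0,0]
After op 4 (pop): stack=[12] mem=[0,0,0,0]
After op 5 (STO M3): stack=[empty] mem=[0,0,0,12]
After op 6 (push 15): stack=[15] mem=[0,0,0,12]
After op 7 (RCL M3): stack=[15,12] mem=[0,0,0,12]
After op 8 (pop): stack=[15] mem=[0,0,0,12]
After op 9 (pop): stack=[empty] mem=[0,0,0,12]
After op 10 (RCL M3): stack=[12] mem=[0,0,0,12]
After op 11 (STO M0): stack=[empty] mem=[12,0,0,12]
After op 12 (RCL M3): stack=[12] mem=[12,0,0,12]
After op 13 (push 14): stack=[12,14] mem=[12,0,0,12]
After op 14 (*): stack=[168] mem=[12,0,0,12]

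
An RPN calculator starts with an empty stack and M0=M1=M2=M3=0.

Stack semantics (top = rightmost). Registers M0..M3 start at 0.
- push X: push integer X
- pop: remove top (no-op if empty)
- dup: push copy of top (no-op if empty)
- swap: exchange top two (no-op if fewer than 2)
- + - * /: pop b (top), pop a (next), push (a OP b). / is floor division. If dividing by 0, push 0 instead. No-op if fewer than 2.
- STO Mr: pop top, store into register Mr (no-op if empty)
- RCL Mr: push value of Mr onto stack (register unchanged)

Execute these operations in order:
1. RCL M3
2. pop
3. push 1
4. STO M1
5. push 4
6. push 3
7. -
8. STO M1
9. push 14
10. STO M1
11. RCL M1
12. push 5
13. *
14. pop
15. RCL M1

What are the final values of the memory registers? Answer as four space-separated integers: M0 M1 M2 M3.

Answer: 0 14 0 0

Derivation:
After op 1 (RCL M3): stack=[0] mem=[0,0,0,0]
After op 2 (pop): stack=[empty] mem=[0,0,0,0]
After op 3 (push 1): stack=[1] mem=[0,0,0,0]
After op 4 (STO M1): stack=[empty] mem=[0,1,0,0]
After op 5 (push 4): stack=[4] mem=[0,1,0,0]
After op 6 (push 3): stack=[4,3] mem=[0,1,0,0]
After op 7 (-): stack=[1] mem=[0,1,0,0]
After op 8 (STO M1): stack=[empty] mem=[0,1,0,0]
After op 9 (push 14): stack=[14] mem=[0,1,0,0]
After op 10 (STO M1): stack=[empty] mem=[0,14,0,0]
After op 11 (RCL M1): stack=[14] mem=[0,14,0,0]
After op 12 (push 5): stack=[14,5] mem=[0,14,0,0]
After op 13 (*): stack=[70] mem=[0,14,0,0]
After op 14 (pop): stack=[empty] mem=[0,14,0,0]
After op 15 (RCL M1): stack=[14] mem=[0,14,0,0]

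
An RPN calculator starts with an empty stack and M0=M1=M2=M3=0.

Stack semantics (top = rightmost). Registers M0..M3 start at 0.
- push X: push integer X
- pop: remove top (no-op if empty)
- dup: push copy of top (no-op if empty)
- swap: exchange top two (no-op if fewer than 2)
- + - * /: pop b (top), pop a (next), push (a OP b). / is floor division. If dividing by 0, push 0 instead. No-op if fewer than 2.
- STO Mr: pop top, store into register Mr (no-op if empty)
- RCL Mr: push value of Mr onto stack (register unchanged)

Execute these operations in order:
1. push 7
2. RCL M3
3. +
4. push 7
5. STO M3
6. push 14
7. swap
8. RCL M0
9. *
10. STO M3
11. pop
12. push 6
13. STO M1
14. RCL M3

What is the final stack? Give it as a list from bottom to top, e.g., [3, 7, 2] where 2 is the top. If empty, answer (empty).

After op 1 (push 7): stack=[7] mem=[0,0,0,0]
After op 2 (RCL M3): stack=[7,0] mem=[0,0,0,0]
After op 3 (+): stack=[7] mem=[0,0,0,0]
After op 4 (push 7): stack=[7,7] mem=[0,0,0,0]
After op 5 (STO M3): stack=[7] mem=[0,0,0,7]
After op 6 (push 14): stack=[7,14] mem=[0,0,0,7]
After op 7 (swap): stack=[14,7] mem=[0,0,0,7]
After op 8 (RCL M0): stack=[14,7,0] mem=[0,0,0,7]
After op 9 (*): stack=[14,0] mem=[0,0,0,7]
After op 10 (STO M3): stack=[14] mem=[0,0,0,0]
After op 11 (pop): stack=[empty] mem=[0,0,0,0]
After op 12 (push 6): stack=[6] mem=[0,0,0,0]
After op 13 (STO M1): stack=[empty] mem=[0,6,0,0]
After op 14 (RCL M3): stack=[0] mem=[0,6,0,0]

Answer: [0]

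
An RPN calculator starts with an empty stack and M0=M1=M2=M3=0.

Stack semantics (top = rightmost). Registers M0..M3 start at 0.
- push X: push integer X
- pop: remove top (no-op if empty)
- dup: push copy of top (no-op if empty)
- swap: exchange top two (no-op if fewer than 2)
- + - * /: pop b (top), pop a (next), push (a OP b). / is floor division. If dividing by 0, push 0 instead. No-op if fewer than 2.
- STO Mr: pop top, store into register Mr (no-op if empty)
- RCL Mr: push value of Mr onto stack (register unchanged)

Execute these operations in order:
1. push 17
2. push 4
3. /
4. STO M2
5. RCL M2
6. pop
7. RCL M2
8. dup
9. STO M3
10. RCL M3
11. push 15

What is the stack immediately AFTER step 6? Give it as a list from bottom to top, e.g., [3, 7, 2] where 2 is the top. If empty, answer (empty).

After op 1 (push 17): stack=[17] mem=[0,0,0,0]
After op 2 (push 4): stack=[17,4] mem=[0,0,0,0]
After op 3 (/): stack=[4] mem=[0,0,0,0]
After op 4 (STO M2): stack=[empty] mem=[0,0,4,0]
After op 5 (RCL M2): stack=[4] mem=[0,0,4,0]
After op 6 (pop): stack=[empty] mem=[0,0,4,0]

(empty)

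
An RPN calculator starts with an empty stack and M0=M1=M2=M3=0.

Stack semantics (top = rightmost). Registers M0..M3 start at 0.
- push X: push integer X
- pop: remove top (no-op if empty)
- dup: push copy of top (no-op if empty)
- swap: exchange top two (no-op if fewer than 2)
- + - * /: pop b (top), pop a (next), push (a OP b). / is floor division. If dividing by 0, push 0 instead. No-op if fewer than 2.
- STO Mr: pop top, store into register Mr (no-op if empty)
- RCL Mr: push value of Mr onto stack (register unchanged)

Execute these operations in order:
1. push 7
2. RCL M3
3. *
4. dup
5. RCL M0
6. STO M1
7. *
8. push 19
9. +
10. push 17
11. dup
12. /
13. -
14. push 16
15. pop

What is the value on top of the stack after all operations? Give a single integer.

After op 1 (push 7): stack=[7] mem=[0,0,0,0]
After op 2 (RCL M3): stack=[7,0] mem=[0,0,0,0]
After op 3 (*): stack=[0] mem=[0,0,0,0]
After op 4 (dup): stack=[0,0] mem=[0,0,0,0]
After op 5 (RCL M0): stack=[0,0,0] mem=[0,0,0,0]
After op 6 (STO M1): stack=[0,0] mem=[0,0,0,0]
After op 7 (*): stack=[0] mem=[0,0,0,0]
After op 8 (push 19): stack=[0,19] mem=[0,0,0,0]
After op 9 (+): stack=[19] mem=[0,0,0,0]
After op 10 (push 17): stack=[19,17] mem=[0,0,0,0]
After op 11 (dup): stack=[19,17,17] mem=[0,0,0,0]
After op 12 (/): stack=[19,1] mem=[0,0,0,0]
After op 13 (-): stack=[18] mem=[0,0,0,0]
After op 14 (push 16): stack=[18,16] mem=[0,0,0,0]
After op 15 (pop): stack=[18] mem=[0,0,0,0]

Answer: 18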